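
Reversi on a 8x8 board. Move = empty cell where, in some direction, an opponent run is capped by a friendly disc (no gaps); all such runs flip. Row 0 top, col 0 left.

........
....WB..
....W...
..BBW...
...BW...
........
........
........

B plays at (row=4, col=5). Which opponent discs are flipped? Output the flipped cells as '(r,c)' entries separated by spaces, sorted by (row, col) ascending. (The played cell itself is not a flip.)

Dir NW: opp run (3,4), next='.' -> no flip
Dir N: first cell '.' (not opp) -> no flip
Dir NE: first cell '.' (not opp) -> no flip
Dir W: opp run (4,4) capped by B -> flip
Dir E: first cell '.' (not opp) -> no flip
Dir SW: first cell '.' (not opp) -> no flip
Dir S: first cell '.' (not opp) -> no flip
Dir SE: first cell '.' (not opp) -> no flip

Answer: (4,4)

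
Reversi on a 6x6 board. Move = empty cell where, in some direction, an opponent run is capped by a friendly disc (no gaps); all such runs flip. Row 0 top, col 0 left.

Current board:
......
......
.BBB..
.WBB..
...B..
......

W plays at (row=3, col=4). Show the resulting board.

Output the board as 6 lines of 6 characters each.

Place W at (3,4); scan 8 dirs for brackets.
Dir NW: opp run (2,3), next='.' -> no flip
Dir N: first cell '.' (not opp) -> no flip
Dir NE: first cell '.' (not opp) -> no flip
Dir W: opp run (3,3) (3,2) capped by W -> flip
Dir E: first cell '.' (not opp) -> no flip
Dir SW: opp run (4,3), next='.' -> no flip
Dir S: first cell '.' (not opp) -> no flip
Dir SE: first cell '.' (not opp) -> no flip
All flips: (3,2) (3,3)

Answer: ......
......
.BBB..
.WWWW.
...B..
......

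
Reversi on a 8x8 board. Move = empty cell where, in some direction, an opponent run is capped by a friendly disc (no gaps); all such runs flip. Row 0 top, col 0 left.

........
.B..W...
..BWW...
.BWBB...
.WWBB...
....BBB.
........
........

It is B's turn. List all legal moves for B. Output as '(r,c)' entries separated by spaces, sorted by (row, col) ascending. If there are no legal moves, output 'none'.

(0,3): no bracket -> illegal
(0,4): flips 2 -> legal
(0,5): no bracket -> illegal
(1,2): flips 1 -> legal
(1,3): flips 1 -> legal
(1,5): flips 1 -> legal
(2,1): flips 1 -> legal
(2,5): flips 2 -> legal
(3,0): no bracket -> illegal
(3,5): no bracket -> illegal
(4,0): flips 2 -> legal
(5,0): no bracket -> illegal
(5,1): flips 2 -> legal
(5,2): flips 2 -> legal
(5,3): flips 1 -> legal

Answer: (0,4) (1,2) (1,3) (1,5) (2,1) (2,5) (4,0) (5,1) (5,2) (5,3)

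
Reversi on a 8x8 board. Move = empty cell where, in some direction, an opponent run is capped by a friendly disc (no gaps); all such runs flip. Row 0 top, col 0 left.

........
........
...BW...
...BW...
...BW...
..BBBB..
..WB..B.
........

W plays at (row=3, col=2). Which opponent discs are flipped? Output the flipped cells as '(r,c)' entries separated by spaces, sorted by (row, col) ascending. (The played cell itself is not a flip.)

Dir NW: first cell '.' (not opp) -> no flip
Dir N: first cell '.' (not opp) -> no flip
Dir NE: opp run (2,3), next='.' -> no flip
Dir W: first cell '.' (not opp) -> no flip
Dir E: opp run (3,3) capped by W -> flip
Dir SW: first cell '.' (not opp) -> no flip
Dir S: first cell '.' (not opp) -> no flip
Dir SE: opp run (4,3) (5,4), next='.' -> no flip

Answer: (3,3)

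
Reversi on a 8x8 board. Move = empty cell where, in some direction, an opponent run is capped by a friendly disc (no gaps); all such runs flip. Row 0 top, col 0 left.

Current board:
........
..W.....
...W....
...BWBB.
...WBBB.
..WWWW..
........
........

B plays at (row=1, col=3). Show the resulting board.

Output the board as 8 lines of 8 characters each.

Answer: ........
..WB....
...B....
...BWBB.
...WBBB.
..WWWW..
........
........

Derivation:
Place B at (1,3); scan 8 dirs for brackets.
Dir NW: first cell '.' (not opp) -> no flip
Dir N: first cell '.' (not opp) -> no flip
Dir NE: first cell '.' (not opp) -> no flip
Dir W: opp run (1,2), next='.' -> no flip
Dir E: first cell '.' (not opp) -> no flip
Dir SW: first cell '.' (not opp) -> no flip
Dir S: opp run (2,3) capped by B -> flip
Dir SE: first cell '.' (not opp) -> no flip
All flips: (2,3)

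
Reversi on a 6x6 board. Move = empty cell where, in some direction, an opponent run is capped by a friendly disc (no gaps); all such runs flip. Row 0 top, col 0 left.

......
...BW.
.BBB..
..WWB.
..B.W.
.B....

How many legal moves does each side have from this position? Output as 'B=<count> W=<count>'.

-- B to move --
(0,3): no bracket -> illegal
(0,4): no bracket -> illegal
(0,5): flips 1 -> legal
(1,5): flips 1 -> legal
(2,4): flips 1 -> legal
(2,5): no bracket -> illegal
(3,1): flips 2 -> legal
(3,5): no bracket -> illegal
(4,1): flips 1 -> legal
(4,3): flips 2 -> legal
(4,5): no bracket -> illegal
(5,3): no bracket -> illegal
(5,4): flips 1 -> legal
(5,5): flips 2 -> legal
B mobility = 8
-- W to move --
(0,2): no bracket -> illegal
(0,3): flips 2 -> legal
(0,4): no bracket -> illegal
(1,0): flips 1 -> legal
(1,1): flips 1 -> legal
(1,2): flips 2 -> legal
(2,0): no bracket -> illegal
(2,4): flips 1 -> legal
(2,5): no bracket -> illegal
(3,0): no bracket -> illegal
(3,1): no bracket -> illegal
(3,5): flips 1 -> legal
(4,0): no bracket -> illegal
(4,1): no bracket -> illegal
(4,3): no bracket -> illegal
(4,5): no bracket -> illegal
(5,0): no bracket -> illegal
(5,2): flips 1 -> legal
(5,3): no bracket -> illegal
W mobility = 7

Answer: B=8 W=7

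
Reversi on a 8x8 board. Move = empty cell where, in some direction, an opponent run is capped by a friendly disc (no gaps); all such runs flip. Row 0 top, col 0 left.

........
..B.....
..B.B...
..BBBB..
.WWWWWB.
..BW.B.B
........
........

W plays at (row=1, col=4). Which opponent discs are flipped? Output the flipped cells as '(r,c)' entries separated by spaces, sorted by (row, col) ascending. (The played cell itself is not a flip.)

Answer: (2,4) (3,4)

Derivation:
Dir NW: first cell '.' (not opp) -> no flip
Dir N: first cell '.' (not opp) -> no flip
Dir NE: first cell '.' (not opp) -> no flip
Dir W: first cell '.' (not opp) -> no flip
Dir E: first cell '.' (not opp) -> no flip
Dir SW: first cell '.' (not opp) -> no flip
Dir S: opp run (2,4) (3,4) capped by W -> flip
Dir SE: first cell '.' (not opp) -> no flip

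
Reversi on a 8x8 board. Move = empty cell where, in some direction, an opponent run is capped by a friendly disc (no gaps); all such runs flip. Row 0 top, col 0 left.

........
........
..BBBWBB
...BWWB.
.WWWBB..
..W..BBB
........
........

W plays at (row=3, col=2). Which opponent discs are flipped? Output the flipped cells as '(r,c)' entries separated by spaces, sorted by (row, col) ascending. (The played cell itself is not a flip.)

Dir NW: first cell '.' (not opp) -> no flip
Dir N: opp run (2,2), next='.' -> no flip
Dir NE: opp run (2,3), next='.' -> no flip
Dir W: first cell '.' (not opp) -> no flip
Dir E: opp run (3,3) capped by W -> flip
Dir SW: first cell 'W' (not opp) -> no flip
Dir S: first cell 'W' (not opp) -> no flip
Dir SE: first cell 'W' (not opp) -> no flip

Answer: (3,3)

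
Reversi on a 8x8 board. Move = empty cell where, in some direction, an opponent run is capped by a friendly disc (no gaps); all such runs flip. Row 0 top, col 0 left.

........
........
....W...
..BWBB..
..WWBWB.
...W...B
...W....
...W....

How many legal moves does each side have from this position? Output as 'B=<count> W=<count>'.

-- B to move --
(1,3): flips 1 -> legal
(1,4): flips 1 -> legal
(1,5): no bracket -> illegal
(2,2): flips 1 -> legal
(2,3): no bracket -> illegal
(2,5): no bracket -> illegal
(3,1): no bracket -> illegal
(3,6): no bracket -> illegal
(4,1): flips 2 -> legal
(5,1): no bracket -> illegal
(5,2): flips 2 -> legal
(5,4): flips 1 -> legal
(5,5): flips 1 -> legal
(5,6): flips 1 -> legal
(6,2): flips 1 -> legal
(6,4): no bracket -> illegal
(7,2): no bracket -> illegal
(7,4): no bracket -> illegal
B mobility = 9
-- W to move --
(2,1): flips 1 -> legal
(2,2): flips 1 -> legal
(2,3): flips 1 -> legal
(2,5): flips 2 -> legal
(2,6): flips 2 -> legal
(3,1): flips 1 -> legal
(3,6): flips 2 -> legal
(3,7): no bracket -> illegal
(4,1): no bracket -> illegal
(4,7): flips 1 -> legal
(5,4): flips 2 -> legal
(5,5): flips 1 -> legal
(5,6): no bracket -> illegal
(6,6): no bracket -> illegal
(6,7): no bracket -> illegal
W mobility = 10

Answer: B=9 W=10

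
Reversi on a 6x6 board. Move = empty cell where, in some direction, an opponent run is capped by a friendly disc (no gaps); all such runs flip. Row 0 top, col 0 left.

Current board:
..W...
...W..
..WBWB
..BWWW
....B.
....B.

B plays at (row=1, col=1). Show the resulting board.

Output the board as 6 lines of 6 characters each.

Place B at (1,1); scan 8 dirs for brackets.
Dir NW: first cell '.' (not opp) -> no flip
Dir N: first cell '.' (not opp) -> no flip
Dir NE: opp run (0,2), next=edge -> no flip
Dir W: first cell '.' (not opp) -> no flip
Dir E: first cell '.' (not opp) -> no flip
Dir SW: first cell '.' (not opp) -> no flip
Dir S: first cell '.' (not opp) -> no flip
Dir SE: opp run (2,2) (3,3) capped by B -> flip
All flips: (2,2) (3,3)

Answer: ..W...
.B.W..
..BBWB
..BBWW
....B.
....B.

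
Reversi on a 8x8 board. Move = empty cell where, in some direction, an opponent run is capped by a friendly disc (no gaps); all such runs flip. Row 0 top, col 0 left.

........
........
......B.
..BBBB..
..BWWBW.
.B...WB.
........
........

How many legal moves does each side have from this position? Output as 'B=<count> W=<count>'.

-- B to move --
(3,6): flips 1 -> legal
(3,7): no bracket -> illegal
(4,7): flips 1 -> legal
(5,2): flips 1 -> legal
(5,3): flips 2 -> legal
(5,4): flips 3 -> legal
(5,7): flips 1 -> legal
(6,4): no bracket -> illegal
(6,5): flips 1 -> legal
(6,6): flips 2 -> legal
B mobility = 8
-- W to move --
(1,5): no bracket -> illegal
(1,6): no bracket -> illegal
(1,7): flips 2 -> legal
(2,1): flips 1 -> legal
(2,2): flips 1 -> legal
(2,3): flips 1 -> legal
(2,4): flips 2 -> legal
(2,5): flips 3 -> legal
(2,7): no bracket -> illegal
(3,1): no bracket -> illegal
(3,6): no bracket -> illegal
(3,7): no bracket -> illegal
(4,0): no bracket -> illegal
(4,1): flips 1 -> legal
(4,7): no bracket -> illegal
(5,0): no bracket -> illegal
(5,2): no bracket -> illegal
(5,3): no bracket -> illegal
(5,4): no bracket -> illegal
(5,7): flips 1 -> legal
(6,0): no bracket -> illegal
(6,1): no bracket -> illegal
(6,2): no bracket -> illegal
(6,5): no bracket -> illegal
(6,6): flips 1 -> legal
(6,7): no bracket -> illegal
W mobility = 9

Answer: B=8 W=9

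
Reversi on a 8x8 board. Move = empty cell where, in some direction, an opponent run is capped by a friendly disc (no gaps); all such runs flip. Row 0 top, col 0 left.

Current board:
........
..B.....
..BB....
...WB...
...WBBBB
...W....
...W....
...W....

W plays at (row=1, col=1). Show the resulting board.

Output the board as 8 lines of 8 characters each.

Place W at (1,1); scan 8 dirs for brackets.
Dir NW: first cell '.' (not opp) -> no flip
Dir N: first cell '.' (not opp) -> no flip
Dir NE: first cell '.' (not opp) -> no flip
Dir W: first cell '.' (not opp) -> no flip
Dir E: opp run (1,2), next='.' -> no flip
Dir SW: first cell '.' (not opp) -> no flip
Dir S: first cell '.' (not opp) -> no flip
Dir SE: opp run (2,2) capped by W -> flip
All flips: (2,2)

Answer: ........
.WB.....
..WB....
...WB...
...WBBBB
...W....
...W....
...W....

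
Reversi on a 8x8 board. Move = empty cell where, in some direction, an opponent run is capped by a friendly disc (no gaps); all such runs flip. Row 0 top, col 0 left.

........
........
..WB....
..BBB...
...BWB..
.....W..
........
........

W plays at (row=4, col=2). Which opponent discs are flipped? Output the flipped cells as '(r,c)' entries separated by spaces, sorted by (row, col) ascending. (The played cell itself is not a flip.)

Answer: (3,2) (4,3)

Derivation:
Dir NW: first cell '.' (not opp) -> no flip
Dir N: opp run (3,2) capped by W -> flip
Dir NE: opp run (3,3), next='.' -> no flip
Dir W: first cell '.' (not opp) -> no flip
Dir E: opp run (4,3) capped by W -> flip
Dir SW: first cell '.' (not opp) -> no flip
Dir S: first cell '.' (not opp) -> no flip
Dir SE: first cell '.' (not opp) -> no flip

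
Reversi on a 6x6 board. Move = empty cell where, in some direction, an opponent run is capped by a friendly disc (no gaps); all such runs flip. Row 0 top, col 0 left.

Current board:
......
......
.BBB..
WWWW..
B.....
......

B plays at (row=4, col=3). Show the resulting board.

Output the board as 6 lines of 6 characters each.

Answer: ......
......
.BBB..
WWBB..
B..B..
......

Derivation:
Place B at (4,3); scan 8 dirs for brackets.
Dir NW: opp run (3,2) capped by B -> flip
Dir N: opp run (3,3) capped by B -> flip
Dir NE: first cell '.' (not opp) -> no flip
Dir W: first cell '.' (not opp) -> no flip
Dir E: first cell '.' (not opp) -> no flip
Dir SW: first cell '.' (not opp) -> no flip
Dir S: first cell '.' (not opp) -> no flip
Dir SE: first cell '.' (not opp) -> no flip
All flips: (3,2) (3,3)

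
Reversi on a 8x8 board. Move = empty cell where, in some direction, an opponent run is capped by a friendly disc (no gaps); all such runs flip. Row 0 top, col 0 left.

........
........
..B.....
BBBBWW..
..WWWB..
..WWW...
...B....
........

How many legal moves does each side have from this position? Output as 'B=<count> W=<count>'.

Answer: B=9 W=13

Derivation:
-- B to move --
(2,3): flips 1 -> legal
(2,4): no bracket -> illegal
(2,5): flips 1 -> legal
(2,6): no bracket -> illegal
(3,6): flips 2 -> legal
(4,1): flips 4 -> legal
(4,6): no bracket -> illegal
(5,1): flips 1 -> legal
(5,5): flips 1 -> legal
(6,1): no bracket -> illegal
(6,2): flips 2 -> legal
(6,4): flips 2 -> legal
(6,5): flips 2 -> legal
B mobility = 9
-- W to move --
(1,1): flips 2 -> legal
(1,2): flips 2 -> legal
(1,3): no bracket -> illegal
(2,0): flips 1 -> legal
(2,1): flips 1 -> legal
(2,3): flips 1 -> legal
(2,4): flips 1 -> legal
(3,6): flips 1 -> legal
(4,0): no bracket -> illegal
(4,1): no bracket -> illegal
(4,6): flips 1 -> legal
(5,5): flips 1 -> legal
(5,6): flips 1 -> legal
(6,2): no bracket -> illegal
(6,4): no bracket -> illegal
(7,2): flips 1 -> legal
(7,3): flips 1 -> legal
(7,4): flips 1 -> legal
W mobility = 13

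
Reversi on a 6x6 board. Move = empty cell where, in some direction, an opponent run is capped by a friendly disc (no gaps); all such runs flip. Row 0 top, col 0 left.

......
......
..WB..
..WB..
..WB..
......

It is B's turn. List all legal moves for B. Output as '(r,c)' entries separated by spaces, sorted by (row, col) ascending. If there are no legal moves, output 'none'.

Answer: (1,1) (2,1) (3,1) (4,1) (5,1)

Derivation:
(1,1): flips 1 -> legal
(1,2): no bracket -> illegal
(1,3): no bracket -> illegal
(2,1): flips 2 -> legal
(3,1): flips 1 -> legal
(4,1): flips 2 -> legal
(5,1): flips 1 -> legal
(5,2): no bracket -> illegal
(5,3): no bracket -> illegal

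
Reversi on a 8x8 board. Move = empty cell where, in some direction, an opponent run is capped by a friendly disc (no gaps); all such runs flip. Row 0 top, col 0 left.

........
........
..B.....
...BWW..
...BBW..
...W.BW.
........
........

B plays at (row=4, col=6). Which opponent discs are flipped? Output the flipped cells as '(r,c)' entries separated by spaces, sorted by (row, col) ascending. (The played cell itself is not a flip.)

Dir NW: opp run (3,5), next='.' -> no flip
Dir N: first cell '.' (not opp) -> no flip
Dir NE: first cell '.' (not opp) -> no flip
Dir W: opp run (4,5) capped by B -> flip
Dir E: first cell '.' (not opp) -> no flip
Dir SW: first cell 'B' (not opp) -> no flip
Dir S: opp run (5,6), next='.' -> no flip
Dir SE: first cell '.' (not opp) -> no flip

Answer: (4,5)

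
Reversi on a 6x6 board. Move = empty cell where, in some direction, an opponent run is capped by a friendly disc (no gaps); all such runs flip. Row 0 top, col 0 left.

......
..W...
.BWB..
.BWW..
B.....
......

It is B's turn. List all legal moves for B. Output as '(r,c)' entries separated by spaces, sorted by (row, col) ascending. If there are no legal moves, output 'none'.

(0,1): flips 1 -> legal
(0,2): no bracket -> illegal
(0,3): flips 1 -> legal
(1,1): no bracket -> illegal
(1,3): flips 1 -> legal
(2,4): no bracket -> illegal
(3,4): flips 2 -> legal
(4,1): flips 1 -> legal
(4,2): no bracket -> illegal
(4,3): flips 2 -> legal
(4,4): no bracket -> illegal

Answer: (0,1) (0,3) (1,3) (3,4) (4,1) (4,3)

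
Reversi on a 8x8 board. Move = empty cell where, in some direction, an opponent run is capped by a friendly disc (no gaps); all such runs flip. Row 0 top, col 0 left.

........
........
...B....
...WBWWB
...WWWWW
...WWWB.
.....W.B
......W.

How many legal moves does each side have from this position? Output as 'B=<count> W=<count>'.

-- B to move --
(2,2): no bracket -> illegal
(2,4): no bracket -> illegal
(2,5): no bracket -> illegal
(2,6): flips 2 -> legal
(2,7): no bracket -> illegal
(3,2): flips 1 -> legal
(4,2): no bracket -> illegal
(5,2): flips 4 -> legal
(5,7): flips 1 -> legal
(6,2): no bracket -> illegal
(6,3): flips 3 -> legal
(6,4): flips 4 -> legal
(6,6): no bracket -> illegal
(7,4): flips 1 -> legal
(7,5): no bracket -> illegal
(7,7): no bracket -> illegal
B mobility = 7
-- W to move --
(1,2): flips 2 -> legal
(1,3): flips 1 -> legal
(1,4): no bracket -> illegal
(2,2): no bracket -> illegal
(2,4): flips 1 -> legal
(2,5): flips 1 -> legal
(2,6): no bracket -> illegal
(2,7): flips 1 -> legal
(3,2): no bracket -> illegal
(5,7): flips 1 -> legal
(6,6): flips 1 -> legal
(7,7): no bracket -> illegal
W mobility = 7

Answer: B=7 W=7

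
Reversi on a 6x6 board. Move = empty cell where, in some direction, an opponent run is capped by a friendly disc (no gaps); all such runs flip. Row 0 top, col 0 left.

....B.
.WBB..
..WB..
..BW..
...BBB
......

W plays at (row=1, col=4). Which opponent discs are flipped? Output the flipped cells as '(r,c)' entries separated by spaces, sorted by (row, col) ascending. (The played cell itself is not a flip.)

Answer: (1,2) (1,3)

Derivation:
Dir NW: first cell '.' (not opp) -> no flip
Dir N: opp run (0,4), next=edge -> no flip
Dir NE: first cell '.' (not opp) -> no flip
Dir W: opp run (1,3) (1,2) capped by W -> flip
Dir E: first cell '.' (not opp) -> no flip
Dir SW: opp run (2,3) (3,2), next='.' -> no flip
Dir S: first cell '.' (not opp) -> no flip
Dir SE: first cell '.' (not opp) -> no flip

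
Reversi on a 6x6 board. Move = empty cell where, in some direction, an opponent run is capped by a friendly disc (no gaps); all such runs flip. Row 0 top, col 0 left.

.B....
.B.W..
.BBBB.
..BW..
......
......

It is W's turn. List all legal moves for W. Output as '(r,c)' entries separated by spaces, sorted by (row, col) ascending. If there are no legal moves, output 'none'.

Answer: (0,0) (1,5) (3,1) (3,5)

Derivation:
(0,0): flips 2 -> legal
(0,2): no bracket -> illegal
(1,0): no bracket -> illegal
(1,2): no bracket -> illegal
(1,4): no bracket -> illegal
(1,5): flips 1 -> legal
(2,0): no bracket -> illegal
(2,5): no bracket -> illegal
(3,0): no bracket -> illegal
(3,1): flips 2 -> legal
(3,4): no bracket -> illegal
(3,5): flips 1 -> legal
(4,1): no bracket -> illegal
(4,2): no bracket -> illegal
(4,3): no bracket -> illegal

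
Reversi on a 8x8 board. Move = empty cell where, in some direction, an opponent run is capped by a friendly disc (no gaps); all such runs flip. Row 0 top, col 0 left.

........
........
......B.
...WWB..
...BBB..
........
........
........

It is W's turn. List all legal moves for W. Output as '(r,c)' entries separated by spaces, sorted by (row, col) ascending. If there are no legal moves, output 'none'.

(1,5): no bracket -> illegal
(1,6): no bracket -> illegal
(1,7): no bracket -> illegal
(2,4): no bracket -> illegal
(2,5): no bracket -> illegal
(2,7): no bracket -> illegal
(3,2): no bracket -> illegal
(3,6): flips 1 -> legal
(3,7): no bracket -> illegal
(4,2): no bracket -> illegal
(4,6): no bracket -> illegal
(5,2): flips 1 -> legal
(5,3): flips 1 -> legal
(5,4): flips 1 -> legal
(5,5): flips 1 -> legal
(5,6): flips 1 -> legal

Answer: (3,6) (5,2) (5,3) (5,4) (5,5) (5,6)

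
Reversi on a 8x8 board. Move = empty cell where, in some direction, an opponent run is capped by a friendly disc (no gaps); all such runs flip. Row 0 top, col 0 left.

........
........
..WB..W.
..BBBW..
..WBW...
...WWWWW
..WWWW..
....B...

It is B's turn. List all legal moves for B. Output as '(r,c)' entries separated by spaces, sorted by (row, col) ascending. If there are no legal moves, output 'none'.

Answer: (1,1) (1,2) (2,1) (3,6) (4,1) (4,5) (4,7) (5,1) (5,2) (6,6) (7,3) (7,6)

Derivation:
(1,1): flips 1 -> legal
(1,2): flips 1 -> legal
(1,3): no bracket -> illegal
(1,5): no bracket -> illegal
(1,6): no bracket -> illegal
(1,7): no bracket -> illegal
(2,1): flips 1 -> legal
(2,4): no bracket -> illegal
(2,5): no bracket -> illegal
(2,7): no bracket -> illegal
(3,1): no bracket -> illegal
(3,6): flips 1 -> legal
(3,7): no bracket -> illegal
(4,1): flips 1 -> legal
(4,5): flips 1 -> legal
(4,6): no bracket -> illegal
(4,7): flips 2 -> legal
(5,1): flips 1 -> legal
(5,2): flips 2 -> legal
(6,1): no bracket -> illegal
(6,6): flips 2 -> legal
(6,7): no bracket -> illegal
(7,1): no bracket -> illegal
(7,2): no bracket -> illegal
(7,3): flips 2 -> legal
(7,5): no bracket -> illegal
(7,6): flips 2 -> legal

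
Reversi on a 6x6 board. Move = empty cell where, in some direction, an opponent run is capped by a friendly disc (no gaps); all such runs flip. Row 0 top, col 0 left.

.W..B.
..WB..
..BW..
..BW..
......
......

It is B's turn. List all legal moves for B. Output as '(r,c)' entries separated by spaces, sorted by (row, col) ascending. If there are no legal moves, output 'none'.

Answer: (0,2) (1,1) (1,4) (2,4) (3,4) (4,3) (4,4)

Derivation:
(0,0): no bracket -> illegal
(0,2): flips 1 -> legal
(0,3): no bracket -> illegal
(1,0): no bracket -> illegal
(1,1): flips 1 -> legal
(1,4): flips 1 -> legal
(2,1): no bracket -> illegal
(2,4): flips 1 -> legal
(3,4): flips 1 -> legal
(4,2): no bracket -> illegal
(4,3): flips 2 -> legal
(4,4): flips 1 -> legal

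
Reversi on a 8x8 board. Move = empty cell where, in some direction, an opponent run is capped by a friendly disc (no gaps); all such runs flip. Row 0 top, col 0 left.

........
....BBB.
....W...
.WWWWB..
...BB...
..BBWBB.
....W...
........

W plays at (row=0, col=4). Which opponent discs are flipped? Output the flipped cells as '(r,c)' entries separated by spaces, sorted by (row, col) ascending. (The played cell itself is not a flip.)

Answer: (1,4)

Derivation:
Dir NW: edge -> no flip
Dir N: edge -> no flip
Dir NE: edge -> no flip
Dir W: first cell '.' (not opp) -> no flip
Dir E: first cell '.' (not opp) -> no flip
Dir SW: first cell '.' (not opp) -> no flip
Dir S: opp run (1,4) capped by W -> flip
Dir SE: opp run (1,5), next='.' -> no flip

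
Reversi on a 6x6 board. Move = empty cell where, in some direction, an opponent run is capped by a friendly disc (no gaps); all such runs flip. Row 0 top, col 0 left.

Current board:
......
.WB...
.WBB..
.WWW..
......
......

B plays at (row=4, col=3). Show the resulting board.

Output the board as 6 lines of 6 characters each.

Place B at (4,3); scan 8 dirs for brackets.
Dir NW: opp run (3,2) (2,1), next='.' -> no flip
Dir N: opp run (3,3) capped by B -> flip
Dir NE: first cell '.' (not opp) -> no flip
Dir W: first cell '.' (not opp) -> no flip
Dir E: first cell '.' (not opp) -> no flip
Dir SW: first cell '.' (not opp) -> no flip
Dir S: first cell '.' (not opp) -> no flip
Dir SE: first cell '.' (not opp) -> no flip
All flips: (3,3)

Answer: ......
.WB...
.WBB..
.WWB..
...B..
......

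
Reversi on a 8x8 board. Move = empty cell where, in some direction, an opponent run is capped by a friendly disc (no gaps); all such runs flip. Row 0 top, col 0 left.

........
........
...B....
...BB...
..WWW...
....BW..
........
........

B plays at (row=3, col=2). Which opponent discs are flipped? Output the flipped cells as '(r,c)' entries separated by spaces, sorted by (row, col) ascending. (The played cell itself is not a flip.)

Answer: (4,3)

Derivation:
Dir NW: first cell '.' (not opp) -> no flip
Dir N: first cell '.' (not opp) -> no flip
Dir NE: first cell 'B' (not opp) -> no flip
Dir W: first cell '.' (not opp) -> no flip
Dir E: first cell 'B' (not opp) -> no flip
Dir SW: first cell '.' (not opp) -> no flip
Dir S: opp run (4,2), next='.' -> no flip
Dir SE: opp run (4,3) capped by B -> flip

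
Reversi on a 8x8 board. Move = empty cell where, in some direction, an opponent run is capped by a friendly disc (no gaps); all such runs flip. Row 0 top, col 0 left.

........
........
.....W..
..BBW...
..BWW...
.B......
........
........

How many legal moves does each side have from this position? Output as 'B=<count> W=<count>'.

-- B to move --
(1,4): no bracket -> illegal
(1,5): no bracket -> illegal
(1,6): no bracket -> illegal
(2,3): no bracket -> illegal
(2,4): no bracket -> illegal
(2,6): no bracket -> illegal
(3,5): flips 1 -> legal
(3,6): no bracket -> illegal
(4,5): flips 2 -> legal
(5,2): no bracket -> illegal
(5,3): flips 1 -> legal
(5,4): flips 1 -> legal
(5,5): flips 1 -> legal
B mobility = 5
-- W to move --
(2,1): flips 1 -> legal
(2,2): flips 1 -> legal
(2,3): flips 1 -> legal
(2,4): no bracket -> illegal
(3,1): flips 2 -> legal
(4,0): no bracket -> illegal
(4,1): flips 1 -> legal
(5,0): no bracket -> illegal
(5,2): no bracket -> illegal
(5,3): no bracket -> illegal
(6,0): no bracket -> illegal
(6,1): no bracket -> illegal
(6,2): no bracket -> illegal
W mobility = 5

Answer: B=5 W=5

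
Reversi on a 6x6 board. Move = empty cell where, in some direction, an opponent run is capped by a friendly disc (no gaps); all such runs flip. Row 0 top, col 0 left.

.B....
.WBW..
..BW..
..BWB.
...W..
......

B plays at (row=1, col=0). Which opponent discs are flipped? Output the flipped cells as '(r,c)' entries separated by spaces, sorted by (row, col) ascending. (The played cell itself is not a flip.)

Answer: (1,1)

Derivation:
Dir NW: edge -> no flip
Dir N: first cell '.' (not opp) -> no flip
Dir NE: first cell 'B' (not opp) -> no flip
Dir W: edge -> no flip
Dir E: opp run (1,1) capped by B -> flip
Dir SW: edge -> no flip
Dir S: first cell '.' (not opp) -> no flip
Dir SE: first cell '.' (not opp) -> no flip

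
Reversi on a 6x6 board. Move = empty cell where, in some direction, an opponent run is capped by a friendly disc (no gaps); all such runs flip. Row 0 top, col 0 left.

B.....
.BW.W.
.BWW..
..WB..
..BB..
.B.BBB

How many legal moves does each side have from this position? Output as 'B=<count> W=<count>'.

-- B to move --
(0,1): no bracket -> illegal
(0,2): flips 3 -> legal
(0,3): flips 1 -> legal
(0,4): no bracket -> illegal
(0,5): no bracket -> illegal
(1,3): flips 2 -> legal
(1,5): no bracket -> illegal
(2,4): flips 2 -> legal
(2,5): no bracket -> illegal
(3,1): flips 1 -> legal
(3,4): no bracket -> illegal
(4,1): no bracket -> illegal
B mobility = 5
-- W to move --
(0,1): no bracket -> illegal
(0,2): no bracket -> illegal
(1,0): flips 2 -> legal
(2,0): flips 1 -> legal
(2,4): no bracket -> illegal
(3,0): flips 1 -> legal
(3,1): no bracket -> illegal
(3,4): flips 1 -> legal
(4,0): no bracket -> illegal
(4,1): no bracket -> illegal
(4,4): flips 1 -> legal
(4,5): no bracket -> illegal
(5,0): no bracket -> illegal
(5,2): flips 1 -> legal
W mobility = 6

Answer: B=5 W=6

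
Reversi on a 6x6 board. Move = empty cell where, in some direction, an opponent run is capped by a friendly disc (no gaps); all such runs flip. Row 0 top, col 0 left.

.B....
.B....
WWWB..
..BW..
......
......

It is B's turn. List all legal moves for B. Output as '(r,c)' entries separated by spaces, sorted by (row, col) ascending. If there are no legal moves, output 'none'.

(1,0): flips 1 -> legal
(1,2): flips 1 -> legal
(1,3): no bracket -> illegal
(2,4): no bracket -> illegal
(3,0): no bracket -> illegal
(3,1): flips 1 -> legal
(3,4): flips 1 -> legal
(4,2): no bracket -> illegal
(4,3): flips 1 -> legal
(4,4): flips 2 -> legal

Answer: (1,0) (1,2) (3,1) (3,4) (4,3) (4,4)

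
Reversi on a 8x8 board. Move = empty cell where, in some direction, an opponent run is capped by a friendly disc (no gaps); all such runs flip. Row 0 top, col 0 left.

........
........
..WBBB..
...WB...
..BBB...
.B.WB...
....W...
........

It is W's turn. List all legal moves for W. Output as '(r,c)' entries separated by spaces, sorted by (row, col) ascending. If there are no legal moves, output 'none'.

Answer: (1,3) (1,4) (1,5) (2,6) (3,1) (3,5) (5,5) (6,0)

Derivation:
(1,2): no bracket -> illegal
(1,3): flips 1 -> legal
(1,4): flips 4 -> legal
(1,5): flips 1 -> legal
(1,6): no bracket -> illegal
(2,6): flips 3 -> legal
(3,1): flips 1 -> legal
(3,2): no bracket -> illegal
(3,5): flips 2 -> legal
(3,6): no bracket -> illegal
(4,0): no bracket -> illegal
(4,1): no bracket -> illegal
(4,5): no bracket -> illegal
(5,0): no bracket -> illegal
(5,2): no bracket -> illegal
(5,5): flips 2 -> legal
(6,0): flips 2 -> legal
(6,1): no bracket -> illegal
(6,2): no bracket -> illegal
(6,3): no bracket -> illegal
(6,5): no bracket -> illegal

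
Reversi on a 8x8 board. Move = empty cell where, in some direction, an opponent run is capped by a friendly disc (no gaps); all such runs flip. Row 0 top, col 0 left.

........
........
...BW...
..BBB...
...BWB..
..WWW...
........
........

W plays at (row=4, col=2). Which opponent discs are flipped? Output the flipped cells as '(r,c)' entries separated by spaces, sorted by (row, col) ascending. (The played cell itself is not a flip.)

Dir NW: first cell '.' (not opp) -> no flip
Dir N: opp run (3,2), next='.' -> no flip
Dir NE: opp run (3,3) capped by W -> flip
Dir W: first cell '.' (not opp) -> no flip
Dir E: opp run (4,3) capped by W -> flip
Dir SW: first cell '.' (not opp) -> no flip
Dir S: first cell 'W' (not opp) -> no flip
Dir SE: first cell 'W' (not opp) -> no flip

Answer: (3,3) (4,3)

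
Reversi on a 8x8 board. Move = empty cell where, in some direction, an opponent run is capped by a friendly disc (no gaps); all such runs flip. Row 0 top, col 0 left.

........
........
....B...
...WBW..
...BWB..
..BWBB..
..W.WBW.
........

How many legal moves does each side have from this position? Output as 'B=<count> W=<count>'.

-- B to move --
(2,2): flips 2 -> legal
(2,3): flips 1 -> legal
(2,5): flips 1 -> legal
(2,6): no bracket -> illegal
(3,2): flips 1 -> legal
(3,6): flips 1 -> legal
(4,2): flips 1 -> legal
(4,6): flips 1 -> legal
(5,1): no bracket -> illegal
(5,6): no bracket -> illegal
(5,7): no bracket -> illegal
(6,1): no bracket -> illegal
(6,3): flips 2 -> legal
(6,7): flips 1 -> legal
(7,1): no bracket -> illegal
(7,2): flips 1 -> legal
(7,3): flips 1 -> legal
(7,4): flips 1 -> legal
(7,5): no bracket -> illegal
(7,6): no bracket -> illegal
(7,7): flips 1 -> legal
B mobility = 13
-- W to move --
(1,3): flips 1 -> legal
(1,4): flips 2 -> legal
(1,5): flips 1 -> legal
(2,3): no bracket -> illegal
(2,5): no bracket -> illegal
(3,2): no bracket -> illegal
(3,6): no bracket -> illegal
(4,1): no bracket -> illegal
(4,2): flips 2 -> legal
(4,6): flips 2 -> legal
(5,1): flips 1 -> legal
(5,6): flips 2 -> legal
(6,1): no bracket -> illegal
(6,3): no bracket -> illegal
(7,4): no bracket -> illegal
(7,5): flips 3 -> legal
(7,6): no bracket -> illegal
W mobility = 8

Answer: B=13 W=8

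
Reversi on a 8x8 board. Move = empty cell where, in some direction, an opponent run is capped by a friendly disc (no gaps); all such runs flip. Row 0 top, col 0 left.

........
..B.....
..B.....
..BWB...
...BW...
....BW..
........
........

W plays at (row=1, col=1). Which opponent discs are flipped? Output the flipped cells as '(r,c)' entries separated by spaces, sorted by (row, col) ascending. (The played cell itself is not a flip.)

Dir NW: first cell '.' (not opp) -> no flip
Dir N: first cell '.' (not opp) -> no flip
Dir NE: first cell '.' (not opp) -> no flip
Dir W: first cell '.' (not opp) -> no flip
Dir E: opp run (1,2), next='.' -> no flip
Dir SW: first cell '.' (not opp) -> no flip
Dir S: first cell '.' (not opp) -> no flip
Dir SE: opp run (2,2) capped by W -> flip

Answer: (2,2)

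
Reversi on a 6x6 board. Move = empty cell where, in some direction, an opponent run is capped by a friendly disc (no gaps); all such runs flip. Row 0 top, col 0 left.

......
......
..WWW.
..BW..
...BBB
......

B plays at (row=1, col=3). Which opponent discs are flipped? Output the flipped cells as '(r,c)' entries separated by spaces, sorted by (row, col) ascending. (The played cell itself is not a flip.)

Dir NW: first cell '.' (not opp) -> no flip
Dir N: first cell '.' (not opp) -> no flip
Dir NE: first cell '.' (not opp) -> no flip
Dir W: first cell '.' (not opp) -> no flip
Dir E: first cell '.' (not opp) -> no flip
Dir SW: opp run (2,2), next='.' -> no flip
Dir S: opp run (2,3) (3,3) capped by B -> flip
Dir SE: opp run (2,4), next='.' -> no flip

Answer: (2,3) (3,3)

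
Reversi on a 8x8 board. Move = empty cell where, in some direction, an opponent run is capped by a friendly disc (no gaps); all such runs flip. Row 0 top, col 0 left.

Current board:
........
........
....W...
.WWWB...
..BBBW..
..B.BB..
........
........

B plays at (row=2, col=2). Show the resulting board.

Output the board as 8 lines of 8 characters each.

Place B at (2,2); scan 8 dirs for brackets.
Dir NW: first cell '.' (not opp) -> no flip
Dir N: first cell '.' (not opp) -> no flip
Dir NE: first cell '.' (not opp) -> no flip
Dir W: first cell '.' (not opp) -> no flip
Dir E: first cell '.' (not opp) -> no flip
Dir SW: opp run (3,1), next='.' -> no flip
Dir S: opp run (3,2) capped by B -> flip
Dir SE: opp run (3,3) capped by B -> flip
All flips: (3,2) (3,3)

Answer: ........
........
..B.W...
.WBBB...
..BBBW..
..B.BB..
........
........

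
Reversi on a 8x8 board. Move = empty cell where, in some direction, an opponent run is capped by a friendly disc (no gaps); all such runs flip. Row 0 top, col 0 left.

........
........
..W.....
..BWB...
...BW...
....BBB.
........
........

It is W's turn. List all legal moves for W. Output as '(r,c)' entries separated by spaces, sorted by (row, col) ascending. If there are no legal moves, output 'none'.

(2,1): no bracket -> illegal
(2,3): no bracket -> illegal
(2,4): flips 1 -> legal
(2,5): no bracket -> illegal
(3,1): flips 1 -> legal
(3,5): flips 1 -> legal
(4,1): no bracket -> illegal
(4,2): flips 2 -> legal
(4,5): no bracket -> illegal
(4,6): no bracket -> illegal
(4,7): no bracket -> illegal
(5,2): no bracket -> illegal
(5,3): flips 1 -> legal
(5,7): no bracket -> illegal
(6,3): no bracket -> illegal
(6,4): flips 1 -> legal
(6,5): no bracket -> illegal
(6,6): flips 1 -> legal
(6,7): no bracket -> illegal

Answer: (2,4) (3,1) (3,5) (4,2) (5,3) (6,4) (6,6)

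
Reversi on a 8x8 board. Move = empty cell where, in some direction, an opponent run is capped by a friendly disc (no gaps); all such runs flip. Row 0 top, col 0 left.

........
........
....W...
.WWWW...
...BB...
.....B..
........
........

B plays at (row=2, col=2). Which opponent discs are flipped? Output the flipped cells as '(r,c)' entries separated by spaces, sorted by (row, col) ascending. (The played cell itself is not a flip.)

Dir NW: first cell '.' (not opp) -> no flip
Dir N: first cell '.' (not opp) -> no flip
Dir NE: first cell '.' (not opp) -> no flip
Dir W: first cell '.' (not opp) -> no flip
Dir E: first cell '.' (not opp) -> no flip
Dir SW: opp run (3,1), next='.' -> no flip
Dir S: opp run (3,2), next='.' -> no flip
Dir SE: opp run (3,3) capped by B -> flip

Answer: (3,3)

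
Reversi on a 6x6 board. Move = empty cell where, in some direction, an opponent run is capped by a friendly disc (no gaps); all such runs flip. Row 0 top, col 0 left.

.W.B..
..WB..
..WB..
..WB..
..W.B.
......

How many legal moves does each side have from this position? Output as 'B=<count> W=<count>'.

-- B to move --
(0,0): no bracket -> illegal
(0,2): no bracket -> illegal
(1,0): no bracket -> illegal
(1,1): flips 2 -> legal
(2,1): flips 2 -> legal
(3,1): flips 2 -> legal
(4,1): flips 1 -> legal
(4,3): no bracket -> illegal
(5,1): flips 1 -> legal
(5,2): no bracket -> illegal
(5,3): no bracket -> illegal
B mobility = 5
-- W to move --
(0,2): no bracket -> illegal
(0,4): flips 1 -> legal
(1,4): flips 2 -> legal
(2,4): flips 2 -> legal
(3,4): flips 2 -> legal
(3,5): no bracket -> illegal
(4,3): no bracket -> illegal
(4,5): no bracket -> illegal
(5,3): no bracket -> illegal
(5,4): no bracket -> illegal
(5,5): flips 2 -> legal
W mobility = 5

Answer: B=5 W=5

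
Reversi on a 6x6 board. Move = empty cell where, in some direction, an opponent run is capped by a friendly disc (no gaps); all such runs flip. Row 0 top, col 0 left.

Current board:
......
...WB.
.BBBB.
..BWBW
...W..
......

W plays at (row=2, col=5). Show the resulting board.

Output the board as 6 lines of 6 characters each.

Answer: ......
...WB.
.BBBBW
..BWWW
...W..
......

Derivation:
Place W at (2,5); scan 8 dirs for brackets.
Dir NW: opp run (1,4), next='.' -> no flip
Dir N: first cell '.' (not opp) -> no flip
Dir NE: edge -> no flip
Dir W: opp run (2,4) (2,3) (2,2) (2,1), next='.' -> no flip
Dir E: edge -> no flip
Dir SW: opp run (3,4) capped by W -> flip
Dir S: first cell 'W' (not opp) -> no flip
Dir SE: edge -> no flip
All flips: (3,4)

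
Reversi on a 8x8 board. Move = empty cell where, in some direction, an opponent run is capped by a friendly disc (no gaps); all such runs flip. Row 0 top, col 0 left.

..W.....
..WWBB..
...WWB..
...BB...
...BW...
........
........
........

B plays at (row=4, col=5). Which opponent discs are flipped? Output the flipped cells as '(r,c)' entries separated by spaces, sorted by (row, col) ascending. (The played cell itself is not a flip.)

Answer: (4,4)

Derivation:
Dir NW: first cell 'B' (not opp) -> no flip
Dir N: first cell '.' (not opp) -> no flip
Dir NE: first cell '.' (not opp) -> no flip
Dir W: opp run (4,4) capped by B -> flip
Dir E: first cell '.' (not opp) -> no flip
Dir SW: first cell '.' (not opp) -> no flip
Dir S: first cell '.' (not opp) -> no flip
Dir SE: first cell '.' (not opp) -> no flip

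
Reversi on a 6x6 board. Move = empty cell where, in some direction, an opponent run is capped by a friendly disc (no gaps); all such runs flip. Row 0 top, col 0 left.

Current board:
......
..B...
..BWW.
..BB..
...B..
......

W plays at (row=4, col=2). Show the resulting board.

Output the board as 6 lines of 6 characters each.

Place W at (4,2); scan 8 dirs for brackets.
Dir NW: first cell '.' (not opp) -> no flip
Dir N: opp run (3,2) (2,2) (1,2), next='.' -> no flip
Dir NE: opp run (3,3) capped by W -> flip
Dir W: first cell '.' (not opp) -> no flip
Dir E: opp run (4,3), next='.' -> no flip
Dir SW: first cell '.' (not opp) -> no flip
Dir S: first cell '.' (not opp) -> no flip
Dir SE: first cell '.' (not opp) -> no flip
All flips: (3,3)

Answer: ......
..B...
..BWW.
..BW..
..WB..
......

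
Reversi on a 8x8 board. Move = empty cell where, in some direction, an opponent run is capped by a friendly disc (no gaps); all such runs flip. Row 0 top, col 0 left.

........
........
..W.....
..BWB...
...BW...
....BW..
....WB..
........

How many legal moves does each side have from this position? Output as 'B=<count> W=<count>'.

Answer: B=6 W=7

Derivation:
-- B to move --
(1,1): no bracket -> illegal
(1,2): flips 1 -> legal
(1,3): no bracket -> illegal
(2,1): no bracket -> illegal
(2,3): flips 1 -> legal
(2,4): no bracket -> illegal
(3,1): no bracket -> illegal
(3,5): no bracket -> illegal
(4,2): no bracket -> illegal
(4,5): flips 2 -> legal
(4,6): no bracket -> illegal
(5,3): no bracket -> illegal
(5,6): flips 1 -> legal
(6,3): flips 1 -> legal
(6,6): no bracket -> illegal
(7,3): no bracket -> illegal
(7,4): flips 1 -> legal
(7,5): no bracket -> illegal
B mobility = 6
-- W to move --
(2,1): no bracket -> illegal
(2,3): no bracket -> illegal
(2,4): flips 1 -> legal
(2,5): no bracket -> illegal
(3,1): flips 1 -> legal
(3,5): flips 1 -> legal
(4,1): no bracket -> illegal
(4,2): flips 2 -> legal
(4,5): no bracket -> illegal
(5,2): no bracket -> illegal
(5,3): flips 2 -> legal
(5,6): no bracket -> illegal
(6,3): no bracket -> illegal
(6,6): flips 1 -> legal
(7,4): no bracket -> illegal
(7,5): flips 1 -> legal
(7,6): no bracket -> illegal
W mobility = 7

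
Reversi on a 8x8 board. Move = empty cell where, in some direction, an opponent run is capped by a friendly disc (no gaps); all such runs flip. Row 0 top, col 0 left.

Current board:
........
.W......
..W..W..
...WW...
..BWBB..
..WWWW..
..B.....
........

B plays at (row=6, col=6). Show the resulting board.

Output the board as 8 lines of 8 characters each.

Place B at (6,6); scan 8 dirs for brackets.
Dir NW: opp run (5,5) capped by B -> flip
Dir N: first cell '.' (not opp) -> no flip
Dir NE: first cell '.' (not opp) -> no flip
Dir W: first cell '.' (not opp) -> no flip
Dir E: first cell '.' (not opp) -> no flip
Dir SW: first cell '.' (not opp) -> no flip
Dir S: first cell '.' (not opp) -> no flip
Dir SE: first cell '.' (not opp) -> no flip
All flips: (5,5)

Answer: ........
.W......
..W..W..
...WW...
..BWBB..
..WWWB..
..B...B.
........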